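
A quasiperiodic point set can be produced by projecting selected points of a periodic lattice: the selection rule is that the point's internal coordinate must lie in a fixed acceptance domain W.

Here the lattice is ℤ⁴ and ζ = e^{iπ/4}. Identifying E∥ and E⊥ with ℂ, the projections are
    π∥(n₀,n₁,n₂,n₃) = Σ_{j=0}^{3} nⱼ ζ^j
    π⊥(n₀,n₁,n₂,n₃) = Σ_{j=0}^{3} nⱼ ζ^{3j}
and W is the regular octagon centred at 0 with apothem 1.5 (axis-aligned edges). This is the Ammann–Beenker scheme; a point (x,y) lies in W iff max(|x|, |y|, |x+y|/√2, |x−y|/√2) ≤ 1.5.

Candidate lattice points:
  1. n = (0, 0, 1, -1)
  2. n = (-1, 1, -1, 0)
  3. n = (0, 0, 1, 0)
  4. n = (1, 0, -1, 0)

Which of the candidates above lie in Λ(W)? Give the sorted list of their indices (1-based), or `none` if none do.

3, 4

π⊥(n) = n₀ + n₁ζ³ + n₂ζ⁶ + n₃ζ⁹ where ζ = e^{iπ/4}.
#1 (0, 0, 1, -1): internal (-0.7071, -1.7071); octagon support 1.7071 vs apothem 1.5 → ∉ W
#2 (-1, 1, -1, 0): internal (-1.7071, 1.7071); octagon support 2.4142 vs apothem 1.5 → ∉ W
#3 (0, 0, 1, 0): internal (0.0000, -1.0000); octagon support 1.0000 vs apothem 1.5 → ∈ W
#4 (1, 0, -1, 0): internal (1.0000, 1.0000); octagon support 1.4142 vs apothem 1.5 → ∈ W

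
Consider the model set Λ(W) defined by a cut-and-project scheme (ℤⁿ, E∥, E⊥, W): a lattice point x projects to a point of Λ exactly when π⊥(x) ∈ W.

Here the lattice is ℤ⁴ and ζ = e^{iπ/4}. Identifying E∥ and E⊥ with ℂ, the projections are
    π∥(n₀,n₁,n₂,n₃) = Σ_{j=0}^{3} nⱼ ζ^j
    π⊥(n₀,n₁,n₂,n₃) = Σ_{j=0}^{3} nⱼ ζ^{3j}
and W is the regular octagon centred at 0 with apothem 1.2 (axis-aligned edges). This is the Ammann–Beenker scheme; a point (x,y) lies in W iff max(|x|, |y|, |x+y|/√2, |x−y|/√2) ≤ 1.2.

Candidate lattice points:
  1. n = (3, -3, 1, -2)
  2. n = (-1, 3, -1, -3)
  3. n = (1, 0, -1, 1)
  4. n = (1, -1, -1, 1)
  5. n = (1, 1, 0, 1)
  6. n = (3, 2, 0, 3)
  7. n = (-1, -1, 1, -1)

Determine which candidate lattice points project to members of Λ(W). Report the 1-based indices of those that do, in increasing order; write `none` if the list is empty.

π⊥(n) = n₀ + n₁ζ³ + n₂ζ⁶ + n₃ζ⁹ where ζ = e^{iπ/4}.
candidate 1: n = (3, -3, 1, -2) → π⊥ ≈ (+3.707107, -4.535534); max(|x|,|y|,|x±y|/√2) = 5.828427 > 1.2 ⇒ ∉ W
candidate 2: n = (-1, 3, -1, -3) → π⊥ ≈ (-5.242641, +1.000000); max(|x|,|y|,|x±y|/√2) = 5.242641 > 1.2 ⇒ ∉ W
candidate 3: n = (1, 0, -1, 1) → π⊥ ≈ (+1.707107, +1.707107); max(|x|,|y|,|x±y|/√2) = 2.414214 > 1.2 ⇒ ∉ W
candidate 4: n = (1, -1, -1, 1) → π⊥ ≈ (+2.414214, +1.000000); max(|x|,|y|,|x±y|/√2) = 2.414214 > 1.2 ⇒ ∉ W
candidate 5: n = (1, 1, 0, 1) → π⊥ ≈ (+1.000000, +1.414214); max(|x|,|y|,|x±y|/√2) = 1.707107 > 1.2 ⇒ ∉ W
candidate 6: n = (3, 2, 0, 3) → π⊥ ≈ (+3.707107, +3.535534); max(|x|,|y|,|x±y|/√2) = 5.121320 > 1.2 ⇒ ∉ W
candidate 7: n = (-1, -1, 1, -1) → π⊥ ≈ (-1.000000, -2.414214); max(|x|,|y|,|x±y|/√2) = 2.414214 > 1.2 ⇒ ∉ W

none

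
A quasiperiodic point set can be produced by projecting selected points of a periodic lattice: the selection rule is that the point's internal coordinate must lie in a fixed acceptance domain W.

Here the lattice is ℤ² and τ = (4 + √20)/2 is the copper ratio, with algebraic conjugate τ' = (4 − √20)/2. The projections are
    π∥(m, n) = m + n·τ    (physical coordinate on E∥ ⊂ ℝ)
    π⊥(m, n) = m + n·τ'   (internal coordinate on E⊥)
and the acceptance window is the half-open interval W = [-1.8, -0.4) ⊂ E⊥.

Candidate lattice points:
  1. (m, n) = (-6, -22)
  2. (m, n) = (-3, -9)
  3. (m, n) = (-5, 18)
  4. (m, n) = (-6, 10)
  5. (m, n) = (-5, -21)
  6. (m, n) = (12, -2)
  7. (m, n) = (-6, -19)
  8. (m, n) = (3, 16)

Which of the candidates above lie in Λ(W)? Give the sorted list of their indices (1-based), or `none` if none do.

1, 2, 7, 8

τ' = (4−√20)/2 ≈ -0.2361.
candidate 1: (m,n)=(-6,-22) → π∥ = -6-22·τ ≈ -99.1935, π⊥ = -6-22·τ' ≈ -0.8065 ∈ [-1.8, -0.4) ⇒ IN Λ
candidate 2: (m,n)=(-3,-9) → π∥ = -3-9·τ ≈ -41.1246, π⊥ = -3-9·τ' ≈ -0.8754 ∈ [-1.8, -0.4) ⇒ IN Λ
candidate 3: (m,n)=(-5,18) → π∥ = -5+18·τ ≈ 71.2492, π⊥ = -5+18·τ' ≈ -9.2492 ∉ [-1.8, -0.4) ⇒ out
candidate 4: (m,n)=(-6,10) → π∥ = -6+10·τ ≈ 36.3607, π⊥ = -6+10·τ' ≈ -8.3607 ∉ [-1.8, -0.4) ⇒ out
candidate 5: (m,n)=(-5,-21) → π∥ = -5-21·τ ≈ -93.9574, π⊥ = -5-21·τ' ≈ -0.0426 ∉ [-1.8, -0.4) ⇒ out
candidate 6: (m,n)=(12,-2) → π∥ = 12-2·τ ≈ 3.5279, π⊥ = 12-2·τ' ≈ 12.4721 ∉ [-1.8, -0.4) ⇒ out
candidate 7: (m,n)=(-6,-19) → π∥ = -6-19·τ ≈ -86.4853, π⊥ = -6-19·τ' ≈ -1.5147 ∈ [-1.8, -0.4) ⇒ IN Λ
candidate 8: (m,n)=(3,16) → π∥ = 3+16·τ ≈ 70.7771, π⊥ = 3+16·τ' ≈ -0.7771 ∈ [-1.8, -0.4) ⇒ IN Λ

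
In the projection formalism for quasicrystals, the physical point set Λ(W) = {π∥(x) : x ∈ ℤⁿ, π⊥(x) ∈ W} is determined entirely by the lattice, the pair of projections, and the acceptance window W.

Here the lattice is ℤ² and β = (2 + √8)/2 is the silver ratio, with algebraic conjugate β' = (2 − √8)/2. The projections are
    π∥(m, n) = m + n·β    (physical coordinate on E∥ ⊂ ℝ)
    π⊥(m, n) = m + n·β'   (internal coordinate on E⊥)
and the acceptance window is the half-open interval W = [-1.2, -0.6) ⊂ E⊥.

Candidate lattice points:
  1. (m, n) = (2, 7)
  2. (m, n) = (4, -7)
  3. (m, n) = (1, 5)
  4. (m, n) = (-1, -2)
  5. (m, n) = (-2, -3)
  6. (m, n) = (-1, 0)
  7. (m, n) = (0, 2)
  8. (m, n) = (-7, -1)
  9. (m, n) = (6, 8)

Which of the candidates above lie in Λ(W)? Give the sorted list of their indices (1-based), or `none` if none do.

Numerically β ≈ 2.414214 and β' = −1/β ≈ -0.414214.
#1 (2,7): internal coord 2 + (7)·β' = -0.899495; -0.899495 ∈ [-1.2, -0.6) → IN Λ
#2 (4,-7): internal coord 4 + (-7)·β' = +6.899495; +6.899495 ∉ [-1.2, -0.6) → out
#3 (1,5): internal coord 1 + (5)·β' = -1.071068; -1.071068 ∈ [-1.2, -0.6) → IN Λ
#4 (-1,-2): internal coord -1 + (-2)·β' = -0.171573; -0.171573 ∉ [-1.2, -0.6) → out
#5 (-2,-3): internal coord -2 + (-3)·β' = -0.757359; -0.757359 ∈ [-1.2, -0.6) → IN Λ
#6 (-1,0): internal coord -1 + (0)·β' = -1.000000; -1.000000 ∈ [-1.2, -0.6) → IN Λ
#7 (0,2): internal coord 0 + (2)·β' = -0.828427; -0.828427 ∈ [-1.2, -0.6) → IN Λ
#8 (-7,-1): internal coord -7 + (-1)·β' = -6.585786; -6.585786 ∉ [-1.2, -0.6) → out
#9 (6,8): internal coord 6 + (8)·β' = +2.686292; +2.686292 ∉ [-1.2, -0.6) → out

1, 3, 5, 6, 7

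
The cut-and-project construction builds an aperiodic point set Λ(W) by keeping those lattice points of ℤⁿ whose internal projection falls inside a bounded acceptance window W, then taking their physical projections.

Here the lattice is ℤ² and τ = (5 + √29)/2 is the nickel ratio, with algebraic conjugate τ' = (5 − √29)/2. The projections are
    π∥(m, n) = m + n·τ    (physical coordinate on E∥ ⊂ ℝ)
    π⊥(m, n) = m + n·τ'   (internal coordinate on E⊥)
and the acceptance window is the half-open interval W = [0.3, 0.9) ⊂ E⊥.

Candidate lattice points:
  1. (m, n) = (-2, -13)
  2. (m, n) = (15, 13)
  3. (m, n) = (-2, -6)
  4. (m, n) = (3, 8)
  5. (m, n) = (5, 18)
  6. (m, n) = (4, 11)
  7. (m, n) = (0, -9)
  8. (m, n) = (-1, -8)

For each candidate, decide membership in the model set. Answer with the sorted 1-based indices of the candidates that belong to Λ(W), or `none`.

1, 8

τ' = (5−√29)/2 ≈ -0.1926.
[1] lift (-2,-13): star map gives 0.5036; window check 0.3 ≤ 0.5036 < 0.9 is true → IN Λ
[2] lift (15,13): star map gives 12.4964; window check 0.3 ≤ 12.4964 < 0.9 is false → out
[3] lift (-2,-6): star map gives -0.8445; window check 0.3 ≤ -0.8445 < 0.9 is false → out
[4] lift (3,8): star map gives 1.4593; window check 0.3 ≤ 1.4593 < 0.9 is false → out
[5] lift (5,18): star map gives 1.5335; window check 0.3 ≤ 1.5335 < 0.9 is false → out
[6] lift (4,11): star map gives 1.8816; window check 0.3 ≤ 1.8816 < 0.9 is false → out
[7] lift (0,-9): star map gives 1.7332; window check 0.3 ≤ 1.7332 < 0.9 is false → out
[8] lift (-1,-8): star map gives 0.5407; window check 0.3 ≤ 0.5407 < 0.9 is true → IN Λ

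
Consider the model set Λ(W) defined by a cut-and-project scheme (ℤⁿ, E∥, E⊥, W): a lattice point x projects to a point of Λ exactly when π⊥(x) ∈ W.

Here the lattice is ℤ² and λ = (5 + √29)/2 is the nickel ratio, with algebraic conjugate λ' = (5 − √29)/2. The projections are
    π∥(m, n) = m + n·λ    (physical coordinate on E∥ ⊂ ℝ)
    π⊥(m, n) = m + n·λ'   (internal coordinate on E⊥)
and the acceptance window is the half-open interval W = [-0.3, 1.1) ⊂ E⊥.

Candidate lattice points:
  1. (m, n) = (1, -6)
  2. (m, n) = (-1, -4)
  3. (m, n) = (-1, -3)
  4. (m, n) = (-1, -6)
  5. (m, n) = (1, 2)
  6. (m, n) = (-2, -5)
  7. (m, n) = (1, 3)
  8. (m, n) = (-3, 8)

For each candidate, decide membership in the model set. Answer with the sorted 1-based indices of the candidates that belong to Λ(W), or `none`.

2, 4, 5, 7

λ' = (5−√29)/2 ≈ -0.192582.
[1] lift (1,-6): star map gives 2.155494; window check -0.3 ≤ 2.155494 < 1.1 is false → out
[2] lift (-1,-4): star map gives -0.229670; window check -0.3 ≤ -0.229670 < 1.1 is true → IN Λ
[3] lift (-1,-3): star map gives -0.422253; window check -0.3 ≤ -0.422253 < 1.1 is false → out
[4] lift (-1,-6): star map gives 0.155494; window check -0.3 ≤ 0.155494 < 1.1 is true → IN Λ
[5] lift (1,2): star map gives 0.614835; window check -0.3 ≤ 0.614835 < 1.1 is true → IN Λ
[6] lift (-2,-5): star map gives -1.037088; window check -0.3 ≤ -1.037088 < 1.1 is false → out
[7] lift (1,3): star map gives 0.422253; window check -0.3 ≤ 0.422253 < 1.1 is true → IN Λ
[8] lift (-3,8): star map gives -4.540659; window check -0.3 ≤ -4.540659 < 1.1 is false → out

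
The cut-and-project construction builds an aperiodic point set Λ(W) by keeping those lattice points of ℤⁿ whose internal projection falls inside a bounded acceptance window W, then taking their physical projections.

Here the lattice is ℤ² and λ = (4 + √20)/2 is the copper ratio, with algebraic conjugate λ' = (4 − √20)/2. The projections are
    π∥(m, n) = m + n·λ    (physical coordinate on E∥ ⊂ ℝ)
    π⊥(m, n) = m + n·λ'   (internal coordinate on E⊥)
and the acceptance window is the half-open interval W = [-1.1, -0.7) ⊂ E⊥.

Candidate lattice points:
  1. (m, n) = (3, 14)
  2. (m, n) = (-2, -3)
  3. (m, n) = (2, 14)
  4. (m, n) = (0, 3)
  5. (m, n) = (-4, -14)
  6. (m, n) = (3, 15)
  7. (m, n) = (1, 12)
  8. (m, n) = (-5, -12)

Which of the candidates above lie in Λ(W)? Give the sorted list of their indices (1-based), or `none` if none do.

4

λ' = (4−√20)/2 ≈ -0.2361.
candidate 1: (m,n)=(3,14) → π∥ = 3+14·λ ≈ 62.3050, π⊥ = 3+14·λ' ≈ -0.3050 ∉ [-1.1, -0.7) ⇒ out
candidate 2: (m,n)=(-2,-3) → π∥ = -2-3·λ ≈ -14.7082, π⊥ = -2-3·λ' ≈ -1.2918 ∉ [-1.1, -0.7) ⇒ out
candidate 3: (m,n)=(2,14) → π∥ = 2+14·λ ≈ 61.3050, π⊥ = 2+14·λ' ≈ -1.3050 ∉ [-1.1, -0.7) ⇒ out
candidate 4: (m,n)=(0,3) → π∥ = 0+3·λ ≈ 12.7082, π⊥ = 0+3·λ' ≈ -0.7082 ∈ [-1.1, -0.7) ⇒ IN Λ
candidate 5: (m,n)=(-4,-14) → π∥ = -4-14·λ ≈ -63.3050, π⊥ = -4-14·λ' ≈ -0.6950 ∉ [-1.1, -0.7) ⇒ out
candidate 6: (m,n)=(3,15) → π∥ = 3+15·λ ≈ 66.5410, π⊥ = 3+15·λ' ≈ -0.5410 ∉ [-1.1, -0.7) ⇒ out
candidate 7: (m,n)=(1,12) → π∥ = 1+12·λ ≈ 51.8328, π⊥ = 1+12·λ' ≈ -1.8328 ∉ [-1.1, -0.7) ⇒ out
candidate 8: (m,n)=(-5,-12) → π∥ = -5-12·λ ≈ -55.8328, π⊥ = -5-12·λ' ≈ -2.1672 ∉ [-1.1, -0.7) ⇒ out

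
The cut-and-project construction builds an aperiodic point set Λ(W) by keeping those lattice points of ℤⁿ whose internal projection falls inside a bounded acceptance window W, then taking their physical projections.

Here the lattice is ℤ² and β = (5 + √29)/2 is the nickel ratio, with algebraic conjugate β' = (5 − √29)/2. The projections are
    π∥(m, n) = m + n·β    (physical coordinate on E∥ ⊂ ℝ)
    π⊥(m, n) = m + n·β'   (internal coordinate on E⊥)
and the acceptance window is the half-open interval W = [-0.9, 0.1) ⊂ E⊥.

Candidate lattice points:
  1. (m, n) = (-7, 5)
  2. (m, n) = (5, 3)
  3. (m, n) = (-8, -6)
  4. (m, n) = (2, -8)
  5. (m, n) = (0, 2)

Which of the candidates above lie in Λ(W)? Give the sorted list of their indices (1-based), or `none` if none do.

β' = (5−√29)/2 ≈ -0.19258.
#1 (-7,5): internal coord -7 + (5)·β' = -7.96291; -7.96291 ∉ [-0.9, 0.1) → out
#2 (5,3): internal coord 5 + (3)·β' = +4.42225; +4.42225 ∉ [-0.9, 0.1) → out
#3 (-8,-6): internal coord -8 + (-6)·β' = -6.84451; -6.84451 ∉ [-0.9, 0.1) → out
#4 (2,-8): internal coord 2 + (-8)·β' = +3.54066; +3.54066 ∉ [-0.9, 0.1) → out
#5 (0,2): internal coord 0 + (2)·β' = -0.38516; -0.38516 ∈ [-0.9, 0.1) → IN Λ

5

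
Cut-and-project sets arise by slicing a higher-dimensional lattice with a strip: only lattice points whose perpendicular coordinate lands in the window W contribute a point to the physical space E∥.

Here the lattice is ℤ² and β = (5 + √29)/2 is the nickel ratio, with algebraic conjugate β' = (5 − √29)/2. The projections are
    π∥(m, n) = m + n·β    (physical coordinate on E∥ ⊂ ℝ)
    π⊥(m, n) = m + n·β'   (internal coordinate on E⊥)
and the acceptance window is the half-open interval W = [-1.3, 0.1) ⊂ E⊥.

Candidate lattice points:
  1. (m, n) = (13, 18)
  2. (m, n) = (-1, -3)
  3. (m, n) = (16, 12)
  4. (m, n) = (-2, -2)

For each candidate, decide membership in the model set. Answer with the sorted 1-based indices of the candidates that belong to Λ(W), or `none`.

2

β' = (5−√29)/2 ≈ -0.192582.
#1 (13,18): internal coord 13 + (18)·β' = +9.533517; +9.533517 ∉ [-1.3, 0.1) → out
#2 (-1,-3): internal coord -1 + (-3)·β' = -0.422253; -0.422253 ∈ [-1.3, 0.1) → IN Λ
#3 (16,12): internal coord 16 + (12)·β' = +13.689011; +13.689011 ∉ [-1.3, 0.1) → out
#4 (-2,-2): internal coord -2 + (-2)·β' = -1.614835; -1.614835 ∉ [-1.3, 0.1) → out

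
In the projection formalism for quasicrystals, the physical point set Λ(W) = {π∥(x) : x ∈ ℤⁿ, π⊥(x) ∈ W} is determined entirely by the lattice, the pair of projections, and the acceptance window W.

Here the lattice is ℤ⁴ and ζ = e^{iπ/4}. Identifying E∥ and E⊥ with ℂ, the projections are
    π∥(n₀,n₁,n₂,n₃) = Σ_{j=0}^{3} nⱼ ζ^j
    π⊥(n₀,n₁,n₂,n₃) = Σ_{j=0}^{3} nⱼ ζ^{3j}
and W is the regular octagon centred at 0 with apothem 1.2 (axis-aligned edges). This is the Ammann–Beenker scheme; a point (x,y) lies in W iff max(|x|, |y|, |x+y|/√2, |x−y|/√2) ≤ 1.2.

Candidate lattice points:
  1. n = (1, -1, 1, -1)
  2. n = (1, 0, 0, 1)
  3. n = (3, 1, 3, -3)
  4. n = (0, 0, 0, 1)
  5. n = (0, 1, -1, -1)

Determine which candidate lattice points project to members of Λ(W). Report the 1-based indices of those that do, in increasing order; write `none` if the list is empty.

4

Internal map: ζ^{3j} for j=0..3 gives (1,0), (−√2/2,√2/2), (0,−1), (√2/2,√2/2).
candidate 1: n = (1, -1, 1, -1) → π⊥ ≈ (+1.0000, -2.4142); max(|x|,|y|,|x±y|/√2) = 2.4142 > 1.2 ⇒ ∉ W
candidate 2: n = (1, 0, 0, 1) → π⊥ ≈ (+1.7071, +0.7071); max(|x|,|y|,|x±y|/√2) = 1.7071 > 1.2 ⇒ ∉ W
candidate 3: n = (3, 1, 3, -3) → π⊥ ≈ (+0.1716, -4.4142); max(|x|,|y|,|x±y|/√2) = 4.4142 > 1.2 ⇒ ∉ W
candidate 4: n = (0, 0, 0, 1) → π⊥ ≈ (+0.7071, +0.7071); max(|x|,|y|,|x±y|/√2) = 1.0000 ≤ 1.2 ⇒ ∈ W
candidate 5: n = (0, 1, -1, -1) → π⊥ ≈ (-1.4142, +1.0000); max(|x|,|y|,|x±y|/√2) = 1.7071 > 1.2 ⇒ ∉ W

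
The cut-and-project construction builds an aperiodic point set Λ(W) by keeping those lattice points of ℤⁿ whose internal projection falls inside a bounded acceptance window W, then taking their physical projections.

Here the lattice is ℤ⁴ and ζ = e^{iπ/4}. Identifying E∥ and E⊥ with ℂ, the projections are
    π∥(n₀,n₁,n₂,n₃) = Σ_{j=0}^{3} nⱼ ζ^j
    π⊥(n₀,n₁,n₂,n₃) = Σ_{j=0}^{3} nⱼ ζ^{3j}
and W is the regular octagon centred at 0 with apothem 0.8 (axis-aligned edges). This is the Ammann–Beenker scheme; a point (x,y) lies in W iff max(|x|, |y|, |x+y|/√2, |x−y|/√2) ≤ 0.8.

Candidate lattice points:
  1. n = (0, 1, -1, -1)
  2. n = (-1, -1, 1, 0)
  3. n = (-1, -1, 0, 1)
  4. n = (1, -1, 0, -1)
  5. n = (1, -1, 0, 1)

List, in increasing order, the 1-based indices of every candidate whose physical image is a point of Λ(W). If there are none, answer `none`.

3

π⊥(n) = n₀ + n₁ζ³ + n₂ζ⁶ + n₃ζ⁹ where ζ = e^{iπ/4}.
#1 (0, 1, -1, -1): internal (-1.41421, 1.00000); octagon support 1.70711 vs apothem 0.8 → ∉ W
#2 (-1, -1, 1, 0): internal (-0.29289, -1.70711); octagon support 1.70711 vs apothem 0.8 → ∉ W
#3 (-1, -1, 0, 1): internal (0.41421, 0.00000); octagon support 0.41421 vs apothem 0.8 → ∈ W
#4 (1, -1, 0, -1): internal (1.00000, -1.41421); octagon support 1.70711 vs apothem 0.8 → ∉ W
#5 (1, -1, 0, 1): internal (2.41421, 0.00000); octagon support 2.41421 vs apothem 0.8 → ∉ W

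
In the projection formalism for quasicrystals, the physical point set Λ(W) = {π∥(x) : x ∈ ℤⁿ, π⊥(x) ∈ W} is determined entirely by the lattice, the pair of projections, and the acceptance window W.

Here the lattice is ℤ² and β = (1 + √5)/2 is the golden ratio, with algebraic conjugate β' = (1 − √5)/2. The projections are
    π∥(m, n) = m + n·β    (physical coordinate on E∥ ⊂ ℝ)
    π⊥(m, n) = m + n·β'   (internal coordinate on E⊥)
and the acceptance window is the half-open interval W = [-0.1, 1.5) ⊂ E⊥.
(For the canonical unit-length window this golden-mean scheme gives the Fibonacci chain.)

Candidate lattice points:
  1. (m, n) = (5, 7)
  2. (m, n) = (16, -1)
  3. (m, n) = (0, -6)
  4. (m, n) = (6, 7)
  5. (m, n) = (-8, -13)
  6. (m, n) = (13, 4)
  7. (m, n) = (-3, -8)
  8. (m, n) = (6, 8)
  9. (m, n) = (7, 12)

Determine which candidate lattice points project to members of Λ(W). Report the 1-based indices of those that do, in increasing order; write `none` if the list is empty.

Numerically β ≈ 1.618034 and β' = −1/β ≈ -0.618034.
candidate 1: (m,n)=(5,7) → π∥ = 5+7·β ≈ 16.326238, π⊥ = 5+7·β' ≈ 0.673762 ∈ [-0.1, 1.5) ⇒ IN Λ
candidate 2: (m,n)=(16,-1) → π∥ = 16-1·β ≈ 14.381966, π⊥ = 16-1·β' ≈ 16.618034 ∉ [-0.1, 1.5) ⇒ out
candidate 3: (m,n)=(0,-6) → π∥ = 0-6·β ≈ -9.708204, π⊥ = 0-6·β' ≈ 3.708204 ∉ [-0.1, 1.5) ⇒ out
candidate 4: (m,n)=(6,7) → π∥ = 6+7·β ≈ 17.326238, π⊥ = 6+7·β' ≈ 1.673762 ∉ [-0.1, 1.5) ⇒ out
candidate 5: (m,n)=(-8,-13) → π∥ = -8-13·β ≈ -29.034442, π⊥ = -8-13·β' ≈ 0.034442 ∈ [-0.1, 1.5) ⇒ IN Λ
candidate 6: (m,n)=(13,4) → π∥ = 13+4·β ≈ 19.472136, π⊥ = 13+4·β' ≈ 10.527864 ∉ [-0.1, 1.5) ⇒ out
candidate 7: (m,n)=(-3,-8) → π∥ = -3-8·β ≈ -15.944272, π⊥ = -3-8·β' ≈ 1.944272 ∉ [-0.1, 1.5) ⇒ out
candidate 8: (m,n)=(6,8) → π∥ = 6+8·β ≈ 18.944272, π⊥ = 6+8·β' ≈ 1.055728 ∈ [-0.1, 1.5) ⇒ IN Λ
candidate 9: (m,n)=(7,12) → π∥ = 7+12·β ≈ 26.416408, π⊥ = 7+12·β' ≈ -0.416408 ∉ [-0.1, 1.5) ⇒ out

1, 5, 8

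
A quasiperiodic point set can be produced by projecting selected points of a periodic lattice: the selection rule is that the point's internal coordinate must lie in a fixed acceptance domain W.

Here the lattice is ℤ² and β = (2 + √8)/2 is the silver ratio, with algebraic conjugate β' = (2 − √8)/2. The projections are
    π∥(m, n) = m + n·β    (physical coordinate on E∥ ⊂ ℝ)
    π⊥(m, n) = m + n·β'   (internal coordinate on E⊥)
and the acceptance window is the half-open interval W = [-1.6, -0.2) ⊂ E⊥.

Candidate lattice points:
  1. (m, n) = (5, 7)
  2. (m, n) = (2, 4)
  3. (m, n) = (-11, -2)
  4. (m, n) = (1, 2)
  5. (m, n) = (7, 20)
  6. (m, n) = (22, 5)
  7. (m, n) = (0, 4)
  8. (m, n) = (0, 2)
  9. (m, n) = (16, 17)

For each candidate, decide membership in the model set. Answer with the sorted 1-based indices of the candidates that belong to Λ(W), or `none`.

Numerically β ≈ 2.41421 and β' = −1/β ≈ -0.41421.
[1] lift (5,7): star map gives 2.10051; window check -1.6 ≤ 2.10051 < -0.2 is false → out
[2] lift (2,4): star map gives 0.34315; window check -1.6 ≤ 0.34315 < -0.2 is false → out
[3] lift (-11,-2): star map gives -10.17157; window check -1.6 ≤ -10.17157 < -0.2 is false → out
[4] lift (1,2): star map gives 0.17157; window check -1.6 ≤ 0.17157 < -0.2 is false → out
[5] lift (7,20): star map gives -1.28427; window check -1.6 ≤ -1.28427 < -0.2 is true → IN Λ
[6] lift (22,5): star map gives 19.92893; window check -1.6 ≤ 19.92893 < -0.2 is false → out
[7] lift (0,4): star map gives -1.65685; window check -1.6 ≤ -1.65685 < -0.2 is false → out
[8] lift (0,2): star map gives -0.82843; window check -1.6 ≤ -0.82843 < -0.2 is true → IN Λ
[9] lift (16,17): star map gives 8.95837; window check -1.6 ≤ 8.95837 < -0.2 is false → out

5, 8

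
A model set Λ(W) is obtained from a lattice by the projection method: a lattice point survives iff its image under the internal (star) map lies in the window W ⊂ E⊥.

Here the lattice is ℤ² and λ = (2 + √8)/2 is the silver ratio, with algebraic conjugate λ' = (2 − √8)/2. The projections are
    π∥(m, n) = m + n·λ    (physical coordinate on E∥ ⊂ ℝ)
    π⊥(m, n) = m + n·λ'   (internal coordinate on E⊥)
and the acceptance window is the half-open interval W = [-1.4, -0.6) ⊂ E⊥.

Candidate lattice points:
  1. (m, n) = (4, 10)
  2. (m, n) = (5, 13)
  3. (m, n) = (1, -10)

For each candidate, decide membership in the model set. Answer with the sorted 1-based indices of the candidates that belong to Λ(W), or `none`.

none

Compute λ' = (2−√8)/2 = -0.41421, so π⊥(m,n) = m -0.41421·n.
#1 (4,10): internal coord 4 + (10)·λ' = -0.14214; -0.14214 ∉ [-1.4, -0.6) → out
#2 (5,13): internal coord 5 + (13)·λ' = -0.38478; -0.38478 ∉ [-1.4, -0.6) → out
#3 (1,-10): internal coord 1 + (-10)·λ' = +5.14214; +5.14214 ∉ [-1.4, -0.6) → out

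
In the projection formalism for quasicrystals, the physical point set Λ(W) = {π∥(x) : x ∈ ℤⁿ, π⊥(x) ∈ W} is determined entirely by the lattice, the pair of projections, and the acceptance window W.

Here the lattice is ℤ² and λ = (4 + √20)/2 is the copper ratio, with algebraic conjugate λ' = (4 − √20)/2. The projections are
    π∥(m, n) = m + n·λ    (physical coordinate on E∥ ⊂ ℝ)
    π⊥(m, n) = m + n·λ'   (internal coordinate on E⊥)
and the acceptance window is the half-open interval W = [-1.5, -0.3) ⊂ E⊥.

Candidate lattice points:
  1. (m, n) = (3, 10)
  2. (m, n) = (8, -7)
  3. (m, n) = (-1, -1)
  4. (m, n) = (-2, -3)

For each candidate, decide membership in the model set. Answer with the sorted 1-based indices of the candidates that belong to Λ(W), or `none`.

3, 4

Compute λ' = (4−√20)/2 = -0.23607, so π⊥(m,n) = m -0.23607·n.
#1 (3,10): internal coord 3 + (10)·λ' = +0.63932; +0.63932 ∉ [-1.5, -0.3) → out
#2 (8,-7): internal coord 8 + (-7)·λ' = +9.65248; +9.65248 ∉ [-1.5, -0.3) → out
#3 (-1,-1): internal coord -1 + (-1)·λ' = -0.76393; -0.76393 ∈ [-1.5, -0.3) → IN Λ
#4 (-2,-3): internal coord -2 + (-3)·λ' = -1.29180; -1.29180 ∈ [-1.5, -0.3) → IN Λ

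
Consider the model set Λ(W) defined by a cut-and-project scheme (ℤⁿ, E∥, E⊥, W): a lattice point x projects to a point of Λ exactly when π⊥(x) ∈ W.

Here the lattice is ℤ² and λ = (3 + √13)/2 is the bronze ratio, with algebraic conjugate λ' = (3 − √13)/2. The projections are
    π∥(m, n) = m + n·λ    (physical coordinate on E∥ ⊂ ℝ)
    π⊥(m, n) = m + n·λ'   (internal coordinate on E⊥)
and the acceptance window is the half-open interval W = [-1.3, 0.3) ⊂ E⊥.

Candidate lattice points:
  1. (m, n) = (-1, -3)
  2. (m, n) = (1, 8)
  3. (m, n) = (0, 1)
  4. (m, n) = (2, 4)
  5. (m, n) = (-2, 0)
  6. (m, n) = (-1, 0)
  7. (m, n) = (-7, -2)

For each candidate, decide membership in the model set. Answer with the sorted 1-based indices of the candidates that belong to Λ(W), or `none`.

Compute λ' = (3−√13)/2 = -0.30278, so π⊥(m,n) = m -0.30278·n.
candidate 1: (m,n)=(-1,-3) → π∥ = -1-3·λ ≈ -10.90833, π⊥ = -1-3·λ' ≈ -0.09167 ∈ [-1.3, 0.3) ⇒ IN Λ
candidate 2: (m,n)=(1,8) → π∥ = 1+8·λ ≈ 27.42221, π⊥ = 1+8·λ' ≈ -1.42221 ∉ [-1.3, 0.3) ⇒ out
candidate 3: (m,n)=(0,1) → π∥ = 0+1·λ ≈ 3.30278, π⊥ = 0+1·λ' ≈ -0.30278 ∈ [-1.3, 0.3) ⇒ IN Λ
candidate 4: (m,n)=(2,4) → π∥ = 2+4·λ ≈ 15.21110, π⊥ = 2+4·λ' ≈ 0.78890 ∉ [-1.3, 0.3) ⇒ out
candidate 5: (m,n)=(-2,0) → π∥ = -2+0·λ ≈ -2.00000, π⊥ = -2+0·λ' ≈ -2.00000 ∉ [-1.3, 0.3) ⇒ out
candidate 6: (m,n)=(-1,0) → π∥ = -1+0·λ ≈ -1.00000, π⊥ = -1+0·λ' ≈ -1.00000 ∈ [-1.3, 0.3) ⇒ IN Λ
candidate 7: (m,n)=(-7,-2) → π∥ = -7-2·λ ≈ -13.60555, π⊥ = -7-2·λ' ≈ -6.39445 ∉ [-1.3, 0.3) ⇒ out

1, 3, 6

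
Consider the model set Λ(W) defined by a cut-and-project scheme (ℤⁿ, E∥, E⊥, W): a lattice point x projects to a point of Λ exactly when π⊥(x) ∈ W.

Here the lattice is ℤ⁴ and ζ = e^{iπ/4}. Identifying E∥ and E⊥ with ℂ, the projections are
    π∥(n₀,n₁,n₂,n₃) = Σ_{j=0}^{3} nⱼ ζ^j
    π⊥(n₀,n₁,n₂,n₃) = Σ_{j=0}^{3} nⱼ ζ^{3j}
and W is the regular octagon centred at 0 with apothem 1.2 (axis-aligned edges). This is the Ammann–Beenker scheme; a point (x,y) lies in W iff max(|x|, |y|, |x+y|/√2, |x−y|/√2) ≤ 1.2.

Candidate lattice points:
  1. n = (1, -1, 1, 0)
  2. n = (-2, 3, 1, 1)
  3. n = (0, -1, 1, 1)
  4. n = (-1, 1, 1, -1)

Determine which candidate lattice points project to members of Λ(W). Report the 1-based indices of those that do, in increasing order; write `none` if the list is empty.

With ζ = e^{iπ/4} the internal vectors are ζ^0,ζ^3,ζ^6,ζ^9.
#1 (1, -1, 1, 0): internal (1.707107, -1.707107); octagon support 2.414214 vs apothem 1.2 → ∉ W
#2 (-2, 3, 1, 1): internal (-3.414214, 1.828427); octagon support 3.707107 vs apothem 1.2 → ∉ W
#3 (0, -1, 1, 1): internal (1.414214, -1.000000); octagon support 1.707107 vs apothem 1.2 → ∉ W
#4 (-1, 1, 1, -1): internal (-2.414214, -1.000000); octagon support 2.414214 vs apothem 1.2 → ∉ W

none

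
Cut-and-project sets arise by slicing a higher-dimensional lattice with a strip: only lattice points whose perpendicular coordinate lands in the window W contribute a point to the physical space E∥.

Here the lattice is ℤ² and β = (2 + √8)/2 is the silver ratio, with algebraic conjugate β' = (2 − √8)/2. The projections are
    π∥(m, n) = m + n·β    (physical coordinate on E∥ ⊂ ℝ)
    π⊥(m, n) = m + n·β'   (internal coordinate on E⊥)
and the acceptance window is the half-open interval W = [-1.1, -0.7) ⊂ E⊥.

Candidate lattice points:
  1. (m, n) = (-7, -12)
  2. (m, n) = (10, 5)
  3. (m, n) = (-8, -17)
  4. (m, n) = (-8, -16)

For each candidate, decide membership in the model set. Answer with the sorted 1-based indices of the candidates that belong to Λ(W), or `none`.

3

Compute β' = (2−√8)/2 = -0.4142, so π⊥(m,n) = m -0.4142·n.
[1] lift (-7,-12): star map gives -2.0294; window check -1.1 ≤ -2.0294 < -0.7 is false → out
[2] lift (10,5): star map gives 7.9289; window check -1.1 ≤ 7.9289 < -0.7 is false → out
[3] lift (-8,-17): star map gives -0.9584; window check -1.1 ≤ -0.9584 < -0.7 is true → IN Λ
[4] lift (-8,-16): star map gives -1.3726; window check -1.1 ≤ -1.3726 < -0.7 is false → out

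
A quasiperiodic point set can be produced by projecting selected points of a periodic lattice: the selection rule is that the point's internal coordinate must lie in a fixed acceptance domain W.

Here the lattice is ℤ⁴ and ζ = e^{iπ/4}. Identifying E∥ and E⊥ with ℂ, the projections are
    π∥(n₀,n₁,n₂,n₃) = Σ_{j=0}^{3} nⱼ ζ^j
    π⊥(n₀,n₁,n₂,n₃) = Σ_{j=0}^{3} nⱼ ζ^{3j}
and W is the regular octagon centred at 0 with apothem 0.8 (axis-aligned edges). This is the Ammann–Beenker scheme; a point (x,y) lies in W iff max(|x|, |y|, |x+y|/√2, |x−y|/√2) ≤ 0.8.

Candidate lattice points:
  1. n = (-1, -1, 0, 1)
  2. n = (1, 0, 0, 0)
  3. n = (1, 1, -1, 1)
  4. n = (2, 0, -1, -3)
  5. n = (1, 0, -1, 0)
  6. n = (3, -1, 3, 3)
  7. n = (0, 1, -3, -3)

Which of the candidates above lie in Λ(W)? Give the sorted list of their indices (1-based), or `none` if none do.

π⊥(n) = n₀ + n₁ζ³ + n₂ζ⁶ + n₃ζ⁹ where ζ = e^{iπ/4}.
#1 (-1, -1, 0, 1): internal (0.414214, 0.000000); octagon support 0.414214 vs apothem 0.8 → ∈ W
#2 (1, 0, 0, 0): internal (1.000000, 0.000000); octagon support 1.000000 vs apothem 0.8 → ∉ W
#3 (1, 1, -1, 1): internal (1.000000, 2.414214); octagon support 2.414214 vs apothem 0.8 → ∉ W
#4 (2, 0, -1, -3): internal (-0.121320, -1.121320); octagon support 1.121320 vs apothem 0.8 → ∉ W
#5 (1, 0, -1, 0): internal (1.000000, 1.000000); octagon support 1.414214 vs apothem 0.8 → ∉ W
#6 (3, -1, 3, 3): internal (5.828427, -1.585786); octagon support 5.828427 vs apothem 0.8 → ∉ W
#7 (0, 1, -3, -3): internal (-2.828427, 1.585786); octagon support 3.121320 vs apothem 0.8 → ∉ W

1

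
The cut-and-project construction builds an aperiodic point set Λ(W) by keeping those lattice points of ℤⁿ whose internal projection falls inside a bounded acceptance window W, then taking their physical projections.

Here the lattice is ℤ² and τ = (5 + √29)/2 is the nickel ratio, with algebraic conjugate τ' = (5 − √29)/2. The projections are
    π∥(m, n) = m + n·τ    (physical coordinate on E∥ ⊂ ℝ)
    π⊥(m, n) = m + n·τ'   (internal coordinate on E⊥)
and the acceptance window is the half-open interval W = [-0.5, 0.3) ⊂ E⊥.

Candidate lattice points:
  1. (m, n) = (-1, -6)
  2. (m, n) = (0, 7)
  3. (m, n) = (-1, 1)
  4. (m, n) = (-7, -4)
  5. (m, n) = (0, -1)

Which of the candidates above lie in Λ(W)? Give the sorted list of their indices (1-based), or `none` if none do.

τ' = (5−√29)/2 ≈ -0.19258.
[1] lift (-1,-6): star map gives 0.15549; window check -0.5 ≤ 0.15549 < 0.3 is true → IN Λ
[2] lift (0,7): star map gives -1.34808; window check -0.5 ≤ -1.34808 < 0.3 is false → out
[3] lift (-1,1): star map gives -1.19258; window check -0.5 ≤ -1.19258 < 0.3 is false → out
[4] lift (-7,-4): star map gives -6.22967; window check -0.5 ≤ -6.22967 < 0.3 is false → out
[5] lift (0,-1): star map gives 0.19258; window check -0.5 ≤ 0.19258 < 0.3 is true → IN Λ

1, 5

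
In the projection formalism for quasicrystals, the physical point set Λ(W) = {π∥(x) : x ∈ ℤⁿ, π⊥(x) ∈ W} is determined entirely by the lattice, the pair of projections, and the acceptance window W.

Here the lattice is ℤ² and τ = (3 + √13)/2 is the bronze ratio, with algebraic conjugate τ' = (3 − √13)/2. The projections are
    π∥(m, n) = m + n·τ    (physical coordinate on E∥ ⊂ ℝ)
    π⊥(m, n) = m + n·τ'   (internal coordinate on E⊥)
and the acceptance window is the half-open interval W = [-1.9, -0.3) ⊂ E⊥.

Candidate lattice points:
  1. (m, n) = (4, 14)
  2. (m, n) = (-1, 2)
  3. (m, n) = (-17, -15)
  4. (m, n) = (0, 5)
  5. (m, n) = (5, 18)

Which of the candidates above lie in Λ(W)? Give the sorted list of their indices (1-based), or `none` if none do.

Numerically τ ≈ 3.3028 and τ' = −1/τ ≈ -0.3028.
candidate 1: (m,n)=(4,14) → π∥ = 4+14·τ ≈ 50.2389, π⊥ = 4+14·τ' ≈ -0.2389 ∉ [-1.9, -0.3) ⇒ out
candidate 2: (m,n)=(-1,2) → π∥ = -1+2·τ ≈ 5.6056, π⊥ = -1+2·τ' ≈ -1.6056 ∈ [-1.9, -0.3) ⇒ IN Λ
candidate 3: (m,n)=(-17,-15) → π∥ = -17-15·τ ≈ -66.5416, π⊥ = -17-15·τ' ≈ -12.4584 ∉ [-1.9, -0.3) ⇒ out
candidate 4: (m,n)=(0,5) → π∥ = 0+5·τ ≈ 16.5139, π⊥ = 0+5·τ' ≈ -1.5139 ∈ [-1.9, -0.3) ⇒ IN Λ
candidate 5: (m,n)=(5,18) → π∥ = 5+18·τ ≈ 64.4500, π⊥ = 5+18·τ' ≈ -0.4500 ∈ [-1.9, -0.3) ⇒ IN Λ

2, 4, 5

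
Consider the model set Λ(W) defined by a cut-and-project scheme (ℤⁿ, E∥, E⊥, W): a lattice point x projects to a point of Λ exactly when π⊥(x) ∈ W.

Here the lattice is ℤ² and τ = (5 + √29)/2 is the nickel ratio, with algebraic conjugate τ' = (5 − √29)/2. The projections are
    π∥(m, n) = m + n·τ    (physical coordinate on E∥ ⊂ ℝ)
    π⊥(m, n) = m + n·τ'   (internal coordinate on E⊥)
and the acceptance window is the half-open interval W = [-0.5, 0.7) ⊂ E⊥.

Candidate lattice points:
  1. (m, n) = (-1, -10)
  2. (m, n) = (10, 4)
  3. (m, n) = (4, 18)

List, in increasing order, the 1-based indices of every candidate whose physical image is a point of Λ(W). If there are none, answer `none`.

3

Compute τ' = (5−√29)/2 = -0.1926, so π⊥(m,n) = m -0.1926·n.
[1] lift (-1,-10): star map gives 0.9258; window check -0.5 ≤ 0.9258 < 0.7 is false → out
[2] lift (10,4): star map gives 9.2297; window check -0.5 ≤ 9.2297 < 0.7 is false → out
[3] lift (4,18): star map gives 0.5335; window check -0.5 ≤ 0.5335 < 0.7 is true → IN Λ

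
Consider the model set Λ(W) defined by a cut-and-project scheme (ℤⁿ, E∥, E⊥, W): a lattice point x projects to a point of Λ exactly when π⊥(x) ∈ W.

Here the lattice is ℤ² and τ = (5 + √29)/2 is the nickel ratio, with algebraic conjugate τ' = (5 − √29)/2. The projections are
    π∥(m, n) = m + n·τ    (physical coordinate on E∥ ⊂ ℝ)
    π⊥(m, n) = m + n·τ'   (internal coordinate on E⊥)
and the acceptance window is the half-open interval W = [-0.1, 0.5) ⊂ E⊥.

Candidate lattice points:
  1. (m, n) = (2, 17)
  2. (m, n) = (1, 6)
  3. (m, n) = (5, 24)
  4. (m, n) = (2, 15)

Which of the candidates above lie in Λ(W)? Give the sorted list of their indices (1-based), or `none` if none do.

Compute τ' = (5−√29)/2 = -0.1926, so π⊥(m,n) = m -0.1926·n.
[1] lift (2,17): star map gives -1.2739; window check -0.1 ≤ -1.2739 < 0.5 is false → out
[2] lift (1,6): star map gives -0.1555; window check -0.1 ≤ -0.1555 < 0.5 is false → out
[3] lift (5,24): star map gives 0.3780; window check -0.1 ≤ 0.3780 < 0.5 is true → IN Λ
[4] lift (2,15): star map gives -0.8887; window check -0.1 ≤ -0.8887 < 0.5 is false → out

3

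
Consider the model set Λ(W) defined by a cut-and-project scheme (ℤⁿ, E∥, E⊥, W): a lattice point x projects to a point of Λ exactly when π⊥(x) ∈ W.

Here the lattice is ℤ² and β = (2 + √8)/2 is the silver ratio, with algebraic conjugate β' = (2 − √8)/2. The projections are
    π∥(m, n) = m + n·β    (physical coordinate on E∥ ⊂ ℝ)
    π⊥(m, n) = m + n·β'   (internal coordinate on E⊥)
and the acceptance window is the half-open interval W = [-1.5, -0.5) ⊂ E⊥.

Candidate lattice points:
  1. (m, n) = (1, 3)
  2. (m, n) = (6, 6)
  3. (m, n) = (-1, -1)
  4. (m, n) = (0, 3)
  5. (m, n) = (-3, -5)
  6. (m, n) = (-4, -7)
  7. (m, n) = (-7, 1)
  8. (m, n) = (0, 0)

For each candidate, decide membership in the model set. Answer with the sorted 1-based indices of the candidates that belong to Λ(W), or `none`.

Numerically β ≈ 2.414214 and β' = −1/β ≈ -0.414214.
#1 (1,3): internal coord 1 + (3)·β' = -0.242641; -0.242641 ∉ [-1.5, -0.5) → out
#2 (6,6): internal coord 6 + (6)·β' = +3.514719; +3.514719 ∉ [-1.5, -0.5) → out
#3 (-1,-1): internal coord -1 + (-1)·β' = -0.585786; -0.585786 ∈ [-1.5, -0.5) → IN Λ
#4 (0,3): internal coord 0 + (3)·β' = -1.242641; -1.242641 ∈ [-1.5, -0.5) → IN Λ
#5 (-3,-5): internal coord -3 + (-5)·β' = -0.928932; -0.928932 ∈ [-1.5, -0.5) → IN Λ
#6 (-4,-7): internal coord -4 + (-7)·β' = -1.100505; -1.100505 ∈ [-1.5, -0.5) → IN Λ
#7 (-7,1): internal coord -7 + (1)·β' = -7.414214; -7.414214 ∉ [-1.5, -0.5) → out
#8 (0,0): internal coord 0 + (0)·β' = +0.000000; +0.000000 ∉ [-1.5, -0.5) → out

3, 4, 5, 6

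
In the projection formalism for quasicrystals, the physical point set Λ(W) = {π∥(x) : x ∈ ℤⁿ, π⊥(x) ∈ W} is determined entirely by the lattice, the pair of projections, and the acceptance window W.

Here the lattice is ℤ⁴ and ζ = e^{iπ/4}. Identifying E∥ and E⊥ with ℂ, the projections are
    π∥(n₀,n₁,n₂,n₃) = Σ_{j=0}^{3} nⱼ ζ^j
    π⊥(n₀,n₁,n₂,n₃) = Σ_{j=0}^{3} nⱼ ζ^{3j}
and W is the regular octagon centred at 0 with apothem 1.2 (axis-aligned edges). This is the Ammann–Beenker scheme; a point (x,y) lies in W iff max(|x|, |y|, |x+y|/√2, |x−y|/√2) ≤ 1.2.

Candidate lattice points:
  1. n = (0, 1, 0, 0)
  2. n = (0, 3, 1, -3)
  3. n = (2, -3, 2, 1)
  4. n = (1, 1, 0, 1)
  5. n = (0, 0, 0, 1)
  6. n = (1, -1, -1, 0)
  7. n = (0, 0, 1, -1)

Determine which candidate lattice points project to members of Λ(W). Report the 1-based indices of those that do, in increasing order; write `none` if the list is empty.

1, 5

π⊥(n) = n₀ + n₁ζ³ + n₂ζ⁶ + n₃ζ⁹ where ζ = e^{iπ/4}.
#1 (0, 1, 0, 0): internal (-0.7071, 0.7071); octagon support 1.0000 vs apothem 1.2 → ∈ W
#2 (0, 3, 1, -3): internal (-4.2426, -1.0000); octagon support 4.2426 vs apothem 1.2 → ∉ W
#3 (2, -3, 2, 1): internal (4.8284, -3.4142); octagon support 5.8284 vs apothem 1.2 → ∉ W
#4 (1, 1, 0, 1): internal (1.0000, 1.4142); octagon support 1.7071 vs apothem 1.2 → ∉ W
#5 (0, 0, 0, 1): internal (0.7071, 0.7071); octagon support 1.0000 vs apothem 1.2 → ∈ W
#6 (1, -1, -1, 0): internal (1.7071, 0.2929); octagon support 1.7071 vs apothem 1.2 → ∉ W
#7 (0, 0, 1, -1): internal (-0.7071, -1.7071); octagon support 1.7071 vs apothem 1.2 → ∉ W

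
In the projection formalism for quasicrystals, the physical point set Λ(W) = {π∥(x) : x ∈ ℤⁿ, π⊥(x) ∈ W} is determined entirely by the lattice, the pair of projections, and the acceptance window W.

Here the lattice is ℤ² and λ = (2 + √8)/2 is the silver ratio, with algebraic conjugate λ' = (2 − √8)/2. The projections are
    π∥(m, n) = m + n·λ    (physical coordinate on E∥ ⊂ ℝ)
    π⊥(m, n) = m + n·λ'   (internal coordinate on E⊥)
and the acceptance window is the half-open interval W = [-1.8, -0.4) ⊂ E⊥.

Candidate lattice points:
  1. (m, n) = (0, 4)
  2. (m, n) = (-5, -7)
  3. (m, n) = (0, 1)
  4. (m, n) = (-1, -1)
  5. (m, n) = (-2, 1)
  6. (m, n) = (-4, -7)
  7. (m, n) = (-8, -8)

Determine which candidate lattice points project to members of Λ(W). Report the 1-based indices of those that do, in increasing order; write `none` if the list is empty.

λ' = (2−√8)/2 ≈ -0.414214.
#1 (0,4): internal coord 0 + (4)·λ' = -1.656854; -1.656854 ∈ [-1.8, -0.4) → IN Λ
#2 (-5,-7): internal coord -5 + (-7)·λ' = -2.100505; -2.100505 ∉ [-1.8, -0.4) → out
#3 (0,1): internal coord 0 + (1)·λ' = -0.414214; -0.414214 ∈ [-1.8, -0.4) → IN Λ
#4 (-1,-1): internal coord -1 + (-1)·λ' = -0.585786; -0.585786 ∈ [-1.8, -0.4) → IN Λ
#5 (-2,1): internal coord -2 + (1)·λ' = -2.414214; -2.414214 ∉ [-1.8, -0.4) → out
#6 (-4,-7): internal coord -4 + (-7)·λ' = -1.100505; -1.100505 ∈ [-1.8, -0.4) → IN Λ
#7 (-8,-8): internal coord -8 + (-8)·λ' = -4.686292; -4.686292 ∉ [-1.8, -0.4) → out

1, 3, 4, 6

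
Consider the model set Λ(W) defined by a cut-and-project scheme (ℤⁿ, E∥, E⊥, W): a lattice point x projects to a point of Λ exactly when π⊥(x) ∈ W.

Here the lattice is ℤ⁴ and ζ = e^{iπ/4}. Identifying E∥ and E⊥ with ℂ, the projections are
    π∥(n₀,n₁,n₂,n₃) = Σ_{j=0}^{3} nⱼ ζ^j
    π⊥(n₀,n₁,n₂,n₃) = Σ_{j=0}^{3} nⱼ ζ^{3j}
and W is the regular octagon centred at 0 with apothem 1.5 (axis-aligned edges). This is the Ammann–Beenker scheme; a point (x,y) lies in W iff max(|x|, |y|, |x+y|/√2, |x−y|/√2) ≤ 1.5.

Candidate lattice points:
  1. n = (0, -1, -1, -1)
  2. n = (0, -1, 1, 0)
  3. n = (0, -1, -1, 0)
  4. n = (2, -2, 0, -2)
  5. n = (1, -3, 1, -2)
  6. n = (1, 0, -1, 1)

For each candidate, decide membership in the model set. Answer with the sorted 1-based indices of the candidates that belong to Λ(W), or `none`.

With ζ = e^{iπ/4} the internal vectors are ζ^0,ζ^3,ζ^6,ζ^9.
#1 (0, -1, -1, -1): internal (0.00000, -0.41421); octagon support 0.41421 vs apothem 1.5 → ∈ W
#2 (0, -1, 1, 0): internal (0.70711, -1.70711); octagon support 1.70711 vs apothem 1.5 → ∉ W
#3 (0, -1, -1, 0): internal (0.70711, 0.29289); octagon support 0.70711 vs apothem 1.5 → ∈ W
#4 (2, -2, 0, -2): internal (2.00000, -2.82843); octagon support 3.41421 vs apothem 1.5 → ∉ W
#5 (1, -3, 1, -2): internal (1.70711, -4.53553); octagon support 4.53553 vs apothem 1.5 → ∉ W
#6 (1, 0, -1, 1): internal (1.70711, 1.70711); octagon support 2.41421 vs apothem 1.5 → ∉ W

1, 3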